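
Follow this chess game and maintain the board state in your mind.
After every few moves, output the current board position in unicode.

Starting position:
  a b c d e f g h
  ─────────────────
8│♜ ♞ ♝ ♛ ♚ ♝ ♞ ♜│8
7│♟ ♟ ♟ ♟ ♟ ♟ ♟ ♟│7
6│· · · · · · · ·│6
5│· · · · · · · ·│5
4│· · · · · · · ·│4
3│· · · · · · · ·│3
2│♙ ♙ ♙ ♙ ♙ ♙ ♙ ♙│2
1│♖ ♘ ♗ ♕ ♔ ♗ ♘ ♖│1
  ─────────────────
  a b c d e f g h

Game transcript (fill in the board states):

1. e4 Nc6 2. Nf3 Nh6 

  a b c d e f g h
  ─────────────────
8│♜ · ♝ ♛ ♚ ♝ · ♜│8
7│♟ ♟ ♟ ♟ ♟ ♟ ♟ ♟│7
6│· · ♞ · · · · ♞│6
5│· · · · · · · ·│5
4│· · · · ♙ · · ·│4
3│· · · · · ♘ · ·│3
2│♙ ♙ ♙ ♙ · ♙ ♙ ♙│2
1│♖ ♘ ♗ ♕ ♔ ♗ · ♖│1
  ─────────────────
  a b c d e f g h

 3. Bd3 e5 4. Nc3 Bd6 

  a b c d e f g h
  ─────────────────
8│♜ · ♝ ♛ ♚ · · ♜│8
7│♟ ♟ ♟ ♟ · ♟ ♟ ♟│7
6│· · ♞ ♝ · · · ♞│6
5│· · · · ♟ · · ·│5
4│· · · · ♙ · · ·│4
3│· · ♘ ♗ · ♘ · ·│3
2│♙ ♙ ♙ ♙ · ♙ ♙ ♙│2
1│♖ · ♗ ♕ ♔ · · ♖│1
  ─────────────────
  a b c d e f g h

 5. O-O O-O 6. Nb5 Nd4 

  a b c d e f g h
  ─────────────────
8│♜ · ♝ ♛ · ♜ ♚ ·│8
7│♟ ♟ ♟ ♟ · ♟ ♟ ♟│7
6│· · · ♝ · · · ♞│6
5│· ♘ · · ♟ · · ·│5
4│· · · ♞ ♙ · · ·│4
3│· · · ♗ · ♘ · ·│3
2│♙ ♙ ♙ ♙ · ♙ ♙ ♙│2
1│♖ · ♗ ♕ · ♖ ♔ ·│1
  ─────────────────
  a b c d e f g h

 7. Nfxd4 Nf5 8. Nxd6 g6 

  a b c d e f g h
  ─────────────────
8│♜ · ♝ ♛ · ♜ ♚ ·│8
7│♟ ♟ ♟ ♟ · ♟ · ♟│7
6│· · · ♘ · · ♟ ·│6
5│· · · · ♟ ♞ · ·│5
4│· · · ♘ ♙ · · ·│4
3│· · · ♗ · · · ·│3
2│♙ ♙ ♙ ♙ · ♙ ♙ ♙│2
1│♖ · ♗ ♕ · ♖ ♔ ·│1
  ─────────────────
  a b c d e f g h

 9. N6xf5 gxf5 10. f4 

  a b c d e f g h
  ─────────────────
8│♜ · ♝ ♛ · ♜ ♚ ·│8
7│♟ ♟ ♟ ♟ · ♟ · ♟│7
6│· · · · · · · ·│6
5│· · · · ♟ ♟ · ·│5
4│· · · ♘ ♙ ♙ · ·│4
3│· · · ♗ · · · ·│3
2│♙ ♙ ♙ ♙ · · ♙ ♙│2
1│♖ · ♗ ♕ · ♖ ♔ ·│1
  ─────────────────
  a b c d e f g h


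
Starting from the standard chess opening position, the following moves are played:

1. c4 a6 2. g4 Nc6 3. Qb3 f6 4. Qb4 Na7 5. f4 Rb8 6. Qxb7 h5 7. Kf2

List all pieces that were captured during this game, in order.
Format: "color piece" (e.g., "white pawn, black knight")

Tracking captures:
  Qxb7: captured black pawn

black pawn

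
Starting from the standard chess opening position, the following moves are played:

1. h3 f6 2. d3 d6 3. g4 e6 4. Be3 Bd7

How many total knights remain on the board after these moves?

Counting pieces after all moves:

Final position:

  a b c d e f g h
  ─────────────────
8│♜ ♞ · ♛ ♚ ♝ ♞ ♜│8
7│♟ ♟ ♟ ♝ · · ♟ ♟│7
6│· · · ♟ ♟ ♟ · ·│6
5│· · · · · · · ·│5
4│· · · · · · ♙ ·│4
3│· · · ♙ ♗ · · ♙│3
2│♙ ♙ ♙ · ♙ ♙ · ·│2
1│♖ ♘ · ♕ ♔ ♗ ♘ ♖│1
  ─────────────────
  a b c d e f g h


4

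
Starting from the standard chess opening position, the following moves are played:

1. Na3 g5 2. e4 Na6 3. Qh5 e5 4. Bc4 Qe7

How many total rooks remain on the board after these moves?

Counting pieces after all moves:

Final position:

  a b c d e f g h
  ─────────────────
8│♜ · ♝ · ♚ ♝ ♞ ♜│8
7│♟ ♟ ♟ ♟ ♛ ♟ · ♟│7
6│♞ · · · · · · ·│6
5│· · · · ♟ · ♟ ♕│5
4│· · ♗ · ♙ · · ·│4
3│♘ · · · · · · ·│3
2│♙ ♙ ♙ ♙ · ♙ ♙ ♙│2
1│♖ · ♗ · ♔ · ♘ ♖│1
  ─────────────────
  a b c d e f g h


4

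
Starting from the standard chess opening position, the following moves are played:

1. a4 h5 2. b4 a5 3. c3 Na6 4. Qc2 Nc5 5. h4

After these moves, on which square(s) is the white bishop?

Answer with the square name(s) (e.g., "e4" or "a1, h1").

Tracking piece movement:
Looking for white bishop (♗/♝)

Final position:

  a b c d e f g h
  ─────────────────
8│♜ · ♝ ♛ ♚ ♝ ♞ ♜│8
7│· ♟ ♟ ♟ ♟ ♟ ♟ ·│7
6│· · · · · · · ·│6
5│♟ · ♞ · · · · ♟│5
4│♙ ♙ · · · · · ♙│4
3│· · ♙ · · · · ·│3
2│· · ♕ ♙ ♙ ♙ ♙ ·│2
1│♖ ♘ ♗ · ♔ ♗ ♘ ♖│1
  ─────────────────
  a b c d e f g h


c1, f1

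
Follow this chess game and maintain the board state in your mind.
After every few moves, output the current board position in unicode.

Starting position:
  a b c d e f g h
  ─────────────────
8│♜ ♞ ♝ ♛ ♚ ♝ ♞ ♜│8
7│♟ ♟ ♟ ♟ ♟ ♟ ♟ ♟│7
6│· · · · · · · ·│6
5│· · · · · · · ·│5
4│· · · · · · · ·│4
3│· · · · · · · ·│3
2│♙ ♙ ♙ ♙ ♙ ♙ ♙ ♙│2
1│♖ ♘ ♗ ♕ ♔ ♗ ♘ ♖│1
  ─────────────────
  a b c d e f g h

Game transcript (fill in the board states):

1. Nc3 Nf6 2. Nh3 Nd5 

  a b c d e f g h
  ─────────────────
8│♜ ♞ ♝ ♛ ♚ ♝ · ♜│8
7│♟ ♟ ♟ ♟ ♟ ♟ ♟ ♟│7
6│· · · · · · · ·│6
5│· · · ♞ · · · ·│5
4│· · · · · · · ·│4
3│· · ♘ · · · · ♘│3
2│♙ ♙ ♙ ♙ ♙ ♙ ♙ ♙│2
1│♖ · ♗ ♕ ♔ ♗ · ♖│1
  ─────────────────
  a b c d e f g h

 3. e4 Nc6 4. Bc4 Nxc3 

  a b c d e f g h
  ─────────────────
8│♜ · ♝ ♛ ♚ ♝ · ♜│8
7│♟ ♟ ♟ ♟ ♟ ♟ ♟ ♟│7
6│· · ♞ · · · · ·│6
5│· · · · · · · ·│5
4│· · ♗ · ♙ · · ·│4
3│· · ♞ · · · · ♘│3
2│♙ ♙ ♙ ♙ · ♙ ♙ ♙│2
1│♖ · ♗ ♕ ♔ · · ♖│1
  ─────────────────
  a b c d e f g h

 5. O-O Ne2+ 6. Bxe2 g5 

  a b c d e f g h
  ─────────────────
8│♜ · ♝ ♛ ♚ ♝ · ♜│8
7│♟ ♟ ♟ ♟ ♟ ♟ · ♟│7
6│· · ♞ · · · · ·│6
5│· · · · · · ♟ ·│5
4│· · · · ♙ · · ·│4
3│· · · · · · · ♘│3
2│♙ ♙ ♙ ♙ ♗ ♙ ♙ ♙│2
1│♖ · ♗ ♕ · ♖ ♔ ·│1
  ─────────────────
  a b c d e f g h

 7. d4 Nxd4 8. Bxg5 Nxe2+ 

  a b c d e f g h
  ─────────────────
8│♜ · ♝ ♛ ♚ ♝ · ♜│8
7│♟ ♟ ♟ ♟ ♟ ♟ · ♟│7
6│· · · · · · · ·│6
5│· · · · · · ♗ ·│5
4│· · · · ♙ · · ·│4
3│· · · · · · · ♘│3
2│♙ ♙ ♙ · ♞ ♙ ♙ ♙│2
1│♖ · · ♕ · ♖ ♔ ·│1
  ─────────────────
  a b c d e f g h

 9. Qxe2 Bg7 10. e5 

  a b c d e f g h
  ─────────────────
8│♜ · ♝ ♛ ♚ · · ♜│8
7│♟ ♟ ♟ ♟ ♟ ♟ ♝ ♟│7
6│· · · · · · · ·│6
5│· · · · ♙ · ♗ ·│5
4│· · · · · · · ·│4
3│· · · · · · · ♘│3
2│♙ ♙ ♙ · ♕ ♙ ♙ ♙│2
1│♖ · · · · ♖ ♔ ·│1
  ─────────────────
  a b c d e f g h


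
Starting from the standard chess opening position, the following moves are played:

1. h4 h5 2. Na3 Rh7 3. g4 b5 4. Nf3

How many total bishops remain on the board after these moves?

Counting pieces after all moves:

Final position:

  a b c d e f g h
  ─────────────────
8│♜ ♞ ♝ ♛ ♚ ♝ ♞ ·│8
7│♟ · ♟ ♟ ♟ ♟ ♟ ♜│7
6│· · · · · · · ·│6
5│· ♟ · · · · · ♟│5
4│· · · · · · ♙ ♙│4
3│♘ · · · · ♘ · ·│3
2│♙ ♙ ♙ ♙ ♙ ♙ · ·│2
1│♖ · ♗ ♕ ♔ ♗ · ♖│1
  ─────────────────
  a b c d e f g h


4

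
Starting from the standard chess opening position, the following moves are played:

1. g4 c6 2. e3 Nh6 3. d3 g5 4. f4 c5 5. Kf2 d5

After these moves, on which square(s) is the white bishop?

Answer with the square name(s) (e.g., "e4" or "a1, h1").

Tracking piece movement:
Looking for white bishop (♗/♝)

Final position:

  a b c d e f g h
  ─────────────────
8│♜ ♞ ♝ ♛ ♚ ♝ · ♜│8
7│♟ ♟ · · ♟ ♟ · ♟│7
6│· · · · · · · ♞│6
5│· · ♟ ♟ · · ♟ ·│5
4│· · · · · ♙ ♙ ·│4
3│· · · ♙ ♙ · · ·│3
2│♙ ♙ ♙ · · ♔ · ♙│2
1│♖ ♘ ♗ ♕ · ♗ ♘ ♖│1
  ─────────────────
  a b c d e f g h


c1, f1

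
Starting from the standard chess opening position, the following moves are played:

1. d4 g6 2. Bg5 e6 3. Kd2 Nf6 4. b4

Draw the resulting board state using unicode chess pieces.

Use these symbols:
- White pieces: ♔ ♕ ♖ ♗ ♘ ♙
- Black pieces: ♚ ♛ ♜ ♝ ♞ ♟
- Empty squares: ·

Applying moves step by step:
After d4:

♜ ♞ ♝ ♛ ♚ ♝ ♞ ♜
♟ ♟ ♟ ♟ ♟ ♟ ♟ ♟
· · · · · · · ·
· · · · · · · ·
· · · ♙ · · · ·
· · · · · · · ·
♙ ♙ ♙ · ♙ ♙ ♙ ♙
♖ ♘ ♗ ♕ ♔ ♗ ♘ ♖


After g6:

♜ ♞ ♝ ♛ ♚ ♝ ♞ ♜
♟ ♟ ♟ ♟ ♟ ♟ · ♟
· · · · · · ♟ ·
· · · · · · · ·
· · · ♙ · · · ·
· · · · · · · ·
♙ ♙ ♙ · ♙ ♙ ♙ ♙
♖ ♘ ♗ ♕ ♔ ♗ ♘ ♖


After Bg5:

♜ ♞ ♝ ♛ ♚ ♝ ♞ ♜
♟ ♟ ♟ ♟ ♟ ♟ · ♟
· · · · · · ♟ ·
· · · · · · ♗ ·
· · · ♙ · · · ·
· · · · · · · ·
♙ ♙ ♙ · ♙ ♙ ♙ ♙
♖ ♘ · ♕ ♔ ♗ ♘ ♖


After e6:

♜ ♞ ♝ ♛ ♚ ♝ ♞ ♜
♟ ♟ ♟ ♟ · ♟ · ♟
· · · · ♟ · ♟ ·
· · · · · · ♗ ·
· · · ♙ · · · ·
· · · · · · · ·
♙ ♙ ♙ · ♙ ♙ ♙ ♙
♖ ♘ · ♕ ♔ ♗ ♘ ♖


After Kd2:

♜ ♞ ♝ ♛ ♚ ♝ ♞ ♜
♟ ♟ ♟ ♟ · ♟ · ♟
· · · · ♟ · ♟ ·
· · · · · · ♗ ·
· · · ♙ · · · ·
· · · · · · · ·
♙ ♙ ♙ ♔ ♙ ♙ ♙ ♙
♖ ♘ · ♕ · ♗ ♘ ♖


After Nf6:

♜ ♞ ♝ ♛ ♚ ♝ · ♜
♟ ♟ ♟ ♟ · ♟ · ♟
· · · · ♟ ♞ ♟ ·
· · · · · · ♗ ·
· · · ♙ · · · ·
· · · · · · · ·
♙ ♙ ♙ ♔ ♙ ♙ ♙ ♙
♖ ♘ · ♕ · ♗ ♘ ♖


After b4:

♜ ♞ ♝ ♛ ♚ ♝ · ♜
♟ ♟ ♟ ♟ · ♟ · ♟
· · · · ♟ ♞ ♟ ·
· · · · · · ♗ ·
· ♙ · ♙ · · · ·
· · · · · · · ·
♙ · ♙ ♔ ♙ ♙ ♙ ♙
♖ ♘ · ♕ · ♗ ♘ ♖



  a b c d e f g h
  ─────────────────
8│♜ ♞ ♝ ♛ ♚ ♝ · ♜│8
7│♟ ♟ ♟ ♟ · ♟ · ♟│7
6│· · · · ♟ ♞ ♟ ·│6
5│· · · · · · ♗ ·│5
4│· ♙ · ♙ · · · ·│4
3│· · · · · · · ·│3
2│♙ · ♙ ♔ ♙ ♙ ♙ ♙│2
1│♖ ♘ · ♕ · ♗ ♘ ♖│1
  ─────────────────
  a b c d e f g h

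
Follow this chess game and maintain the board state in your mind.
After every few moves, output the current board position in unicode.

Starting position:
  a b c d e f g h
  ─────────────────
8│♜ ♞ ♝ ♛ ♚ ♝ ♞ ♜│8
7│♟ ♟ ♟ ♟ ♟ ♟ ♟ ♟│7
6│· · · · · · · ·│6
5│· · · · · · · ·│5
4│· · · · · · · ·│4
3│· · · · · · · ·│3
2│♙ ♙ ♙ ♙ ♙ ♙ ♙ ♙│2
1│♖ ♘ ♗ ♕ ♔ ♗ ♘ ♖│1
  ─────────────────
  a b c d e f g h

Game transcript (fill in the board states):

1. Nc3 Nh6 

  a b c d e f g h
  ─────────────────
8│♜ ♞ ♝ ♛ ♚ ♝ · ♜│8
7│♟ ♟ ♟ ♟ ♟ ♟ ♟ ♟│7
6│· · · · · · · ♞│6
5│· · · · · · · ·│5
4│· · · · · · · ·│4
3│· · ♘ · · · · ·│3
2│♙ ♙ ♙ ♙ ♙ ♙ ♙ ♙│2
1│♖ · ♗ ♕ ♔ ♗ ♘ ♖│1
  ─────────────────
  a b c d e f g h

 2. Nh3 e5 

  a b c d e f g h
  ─────────────────
8│♜ ♞ ♝ ♛ ♚ ♝ · ♜│8
7│♟ ♟ ♟ ♟ · ♟ ♟ ♟│7
6│· · · · · · · ♞│6
5│· · · · ♟ · · ·│5
4│· · · · · · · ·│4
3│· · ♘ · · · · ♘│3
2│♙ ♙ ♙ ♙ ♙ ♙ ♙ ♙│2
1│♖ · ♗ ♕ ♔ ♗ · ♖│1
  ─────────────────
  a b c d e f g h

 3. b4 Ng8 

  a b c d e f g h
  ─────────────────
8│♜ ♞ ♝ ♛ ♚ ♝ ♞ ♜│8
7│♟ ♟ ♟ ♟ · ♟ ♟ ♟│7
6│· · · · · · · ·│6
5│· · · · ♟ · · ·│5
4│· ♙ · · · · · ·│4
3│· · ♘ · · · · ♘│3
2│♙ · ♙ ♙ ♙ ♙ ♙ ♙│2
1│♖ · ♗ ♕ ♔ ♗ · ♖│1
  ─────────────────
  a b c d e f g h

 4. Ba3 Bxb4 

  a b c d e f g h
  ─────────────────
8│♜ ♞ ♝ ♛ ♚ · ♞ ♜│8
7│♟ ♟ ♟ ♟ · ♟ ♟ ♟│7
6│· · · · · · · ·│6
5│· · · · ♟ · · ·│5
4│· ♝ · · · · · ·│4
3│♗ · ♘ · · · · ♘│3
2│♙ · ♙ ♙ ♙ ♙ ♙ ♙│2
1│♖ · · ♕ ♔ ♗ · ♖│1
  ─────────────────
  a b c d e f g h

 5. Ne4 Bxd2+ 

  a b c d e f g h
  ─────────────────
8│♜ ♞ ♝ ♛ ♚ · ♞ ♜│8
7│♟ ♟ ♟ ♟ · ♟ ♟ ♟│7
6│· · · · · · · ·│6
5│· · · · ♟ · · ·│5
4│· · · · ♘ · · ·│4
3│♗ · · · · · · ♘│3
2│♙ · ♙ ♝ ♙ ♙ ♙ ♙│2
1│♖ · · ♕ ♔ ♗ · ♖│1
  ─────────────────
  a b c d e f g h



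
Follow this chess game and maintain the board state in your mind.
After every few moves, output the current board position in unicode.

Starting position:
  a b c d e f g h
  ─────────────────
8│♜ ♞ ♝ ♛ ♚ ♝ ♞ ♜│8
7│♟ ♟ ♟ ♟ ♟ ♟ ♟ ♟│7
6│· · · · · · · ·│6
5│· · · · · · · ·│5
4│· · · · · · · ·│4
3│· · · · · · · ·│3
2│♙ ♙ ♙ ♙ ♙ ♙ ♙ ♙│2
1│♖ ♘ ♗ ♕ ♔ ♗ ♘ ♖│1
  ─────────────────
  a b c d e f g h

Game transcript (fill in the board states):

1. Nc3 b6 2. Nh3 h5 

  a b c d e f g h
  ─────────────────
8│♜ ♞ ♝ ♛ ♚ ♝ ♞ ♜│8
7│♟ · ♟ ♟ ♟ ♟ ♟ ·│7
6│· ♟ · · · · · ·│6
5│· · · · · · · ♟│5
4│· · · · · · · ·│4
3│· · ♘ · · · · ♘│3
2│♙ ♙ ♙ ♙ ♙ ♙ ♙ ♙│2
1│♖ · ♗ ♕ ♔ ♗ · ♖│1
  ─────────────────
  a b c d e f g h

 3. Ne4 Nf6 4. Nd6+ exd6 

  a b c d e f g h
  ─────────────────
8│♜ ♞ ♝ ♛ ♚ ♝ · ♜│8
7│♟ · ♟ ♟ · ♟ ♟ ·│7
6│· ♟ · ♟ · ♞ · ·│6
5│· · · · · · · ♟│5
4│· · · · · · · ·│4
3│· · · · · · · ♘│3
2│♙ ♙ ♙ ♙ ♙ ♙ ♙ ♙│2
1│♖ · ♗ ♕ ♔ ♗ · ♖│1
  ─────────────────
  a b c d e f g h

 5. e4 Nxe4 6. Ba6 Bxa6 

  a b c d e f g h
  ─────────────────
8│♜ ♞ · ♛ ♚ ♝ · ♜│8
7│♟ · ♟ ♟ · ♟ ♟ ·│7
6│♝ ♟ · ♟ · · · ·│6
5│· · · · · · · ♟│5
4│· · · · ♞ · · ·│4
3│· · · · · · · ♘│3
2│♙ ♙ ♙ ♙ · ♙ ♙ ♙│2
1│♖ · ♗ ♕ ♔ · · ♖│1
  ─────────────────
  a b c d e f g h

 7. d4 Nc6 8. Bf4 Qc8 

  a b c d e f g h
  ─────────────────
8│♜ · ♛ · ♚ ♝ · ♜│8
7│♟ · ♟ ♟ · ♟ ♟ ·│7
6│♝ ♟ ♞ ♟ · · · ·│6
5│· · · · · · · ♟│5
4│· · · ♙ ♞ ♗ · ·│4
3│· · · · · · · ♘│3
2│♙ ♙ ♙ · · ♙ ♙ ♙│2
1│♖ · · ♕ ♔ · · ♖│1
  ─────────────────
  a b c d e f g h

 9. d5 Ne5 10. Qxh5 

  a b c d e f g h
  ─────────────────
8│♜ · ♛ · ♚ ♝ · ♜│8
7│♟ · ♟ ♟ · ♟ ♟ ·│7
6│♝ ♟ · ♟ · · · ·│6
5│· · · ♙ ♞ · · ♕│5
4│· · · · ♞ ♗ · ·│4
3│· · · · · · · ♘│3
2│♙ ♙ ♙ · · ♙ ♙ ♙│2
1│♖ · · · ♔ · · ♖│1
  ─────────────────
  a b c d e f g h


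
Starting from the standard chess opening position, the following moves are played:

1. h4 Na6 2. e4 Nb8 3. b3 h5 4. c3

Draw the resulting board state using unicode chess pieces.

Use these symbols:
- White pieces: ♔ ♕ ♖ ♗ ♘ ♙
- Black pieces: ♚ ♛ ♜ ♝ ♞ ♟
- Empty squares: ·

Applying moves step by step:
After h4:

♜ ♞ ♝ ♛ ♚ ♝ ♞ ♜
♟ ♟ ♟ ♟ ♟ ♟ ♟ ♟
· · · · · · · ·
· · · · · · · ·
· · · · · · · ♙
· · · · · · · ·
♙ ♙ ♙ ♙ ♙ ♙ ♙ ·
♖ ♘ ♗ ♕ ♔ ♗ ♘ ♖


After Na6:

♜ · ♝ ♛ ♚ ♝ ♞ ♜
♟ ♟ ♟ ♟ ♟ ♟ ♟ ♟
♞ · · · · · · ·
· · · · · · · ·
· · · · · · · ♙
· · · · · · · ·
♙ ♙ ♙ ♙ ♙ ♙ ♙ ·
♖ ♘ ♗ ♕ ♔ ♗ ♘ ♖


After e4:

♜ · ♝ ♛ ♚ ♝ ♞ ♜
♟ ♟ ♟ ♟ ♟ ♟ ♟ ♟
♞ · · · · · · ·
· · · · · · · ·
· · · · ♙ · · ♙
· · · · · · · ·
♙ ♙ ♙ ♙ · ♙ ♙ ·
♖ ♘ ♗ ♕ ♔ ♗ ♘ ♖


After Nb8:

♜ ♞ ♝ ♛ ♚ ♝ ♞ ♜
♟ ♟ ♟ ♟ ♟ ♟ ♟ ♟
· · · · · · · ·
· · · · · · · ·
· · · · ♙ · · ♙
· · · · · · · ·
♙ ♙ ♙ ♙ · ♙ ♙ ·
♖ ♘ ♗ ♕ ♔ ♗ ♘ ♖


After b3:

♜ ♞ ♝ ♛ ♚ ♝ ♞ ♜
♟ ♟ ♟ ♟ ♟ ♟ ♟ ♟
· · · · · · · ·
· · · · · · · ·
· · · · ♙ · · ♙
· ♙ · · · · · ·
♙ · ♙ ♙ · ♙ ♙ ·
♖ ♘ ♗ ♕ ♔ ♗ ♘ ♖


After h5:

♜ ♞ ♝ ♛ ♚ ♝ ♞ ♜
♟ ♟ ♟ ♟ ♟ ♟ ♟ ·
· · · · · · · ·
· · · · · · · ♟
· · · · ♙ · · ♙
· ♙ · · · · · ·
♙ · ♙ ♙ · ♙ ♙ ·
♖ ♘ ♗ ♕ ♔ ♗ ♘ ♖


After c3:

♜ ♞ ♝ ♛ ♚ ♝ ♞ ♜
♟ ♟ ♟ ♟ ♟ ♟ ♟ ·
· · · · · · · ·
· · · · · · · ♟
· · · · ♙ · · ♙
· ♙ ♙ · · · · ·
♙ · · ♙ · ♙ ♙ ·
♖ ♘ ♗ ♕ ♔ ♗ ♘ ♖



  a b c d e f g h
  ─────────────────
8│♜ ♞ ♝ ♛ ♚ ♝ ♞ ♜│8
7│♟ ♟ ♟ ♟ ♟ ♟ ♟ ·│7
6│· · · · · · · ·│6
5│· · · · · · · ♟│5
4│· · · · ♙ · · ♙│4
3│· ♙ ♙ · · · · ·│3
2│♙ · · ♙ · ♙ ♙ ·│2
1│♖ ♘ ♗ ♕ ♔ ♗ ♘ ♖│1
  ─────────────────
  a b c d e f g h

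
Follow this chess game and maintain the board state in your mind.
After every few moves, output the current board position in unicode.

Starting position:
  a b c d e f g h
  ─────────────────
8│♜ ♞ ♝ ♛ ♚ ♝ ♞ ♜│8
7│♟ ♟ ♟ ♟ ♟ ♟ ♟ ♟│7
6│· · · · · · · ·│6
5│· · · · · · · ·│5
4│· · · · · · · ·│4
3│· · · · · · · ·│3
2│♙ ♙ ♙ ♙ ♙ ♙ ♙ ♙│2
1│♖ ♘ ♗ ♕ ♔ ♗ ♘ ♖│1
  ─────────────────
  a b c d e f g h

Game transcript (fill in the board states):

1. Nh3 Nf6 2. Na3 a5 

  a b c d e f g h
  ─────────────────
8│♜ ♞ ♝ ♛ ♚ ♝ · ♜│8
7│· ♟ ♟ ♟ ♟ ♟ ♟ ♟│7
6│· · · · · ♞ · ·│6
5│♟ · · · · · · ·│5
4│· · · · · · · ·│4
3│♘ · · · · · · ♘│3
2│♙ ♙ ♙ ♙ ♙ ♙ ♙ ♙│2
1│♖ · ♗ ♕ ♔ ♗ · ♖│1
  ─────────────────
  a b c d e f g h

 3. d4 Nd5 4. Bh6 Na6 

  a b c d e f g h
  ─────────────────
8│♜ · ♝ ♛ ♚ ♝ · ♜│8
7│· ♟ ♟ ♟ ♟ ♟ ♟ ♟│7
6│♞ · · · · · · ♗│6
5│♟ · · ♞ · · · ·│5
4│· · · ♙ · · · ·│4
3│♘ · · · · · · ♘│3
2│♙ ♙ ♙ · ♙ ♙ ♙ ♙│2
1│♖ · · ♕ ♔ ♗ · ♖│1
  ─────────────────
  a b c d e f g h

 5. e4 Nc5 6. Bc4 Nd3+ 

  a b c d e f g h
  ─────────────────
8│♜ · ♝ ♛ ♚ ♝ · ♜│8
7│· ♟ ♟ ♟ ♟ ♟ ♟ ♟│7
6│· · · · · · · ♗│6
5│♟ · · ♞ · · · ·│5
4│· · ♗ ♙ ♙ · · ·│4
3│♘ · · ♞ · · · ♘│3
2│♙ ♙ ♙ · · ♙ ♙ ♙│2
1│♖ · · ♕ ♔ · · ♖│1
  ─────────────────
  a b c d e f g h

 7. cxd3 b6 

  a b c d e f g h
  ─────────────────
8│♜ · ♝ ♛ ♚ ♝ · ♜│8
7│· · ♟ ♟ ♟ ♟ ♟ ♟│7
6│· ♟ · · · · · ♗│6
5│♟ · · ♞ · · · ·│5
4│· · ♗ ♙ ♙ · · ·│4
3│♘ · · ♙ · · · ♘│3
2│♙ ♙ · · · ♙ ♙ ♙│2
1│♖ · · ♕ ♔ · · ♖│1
  ─────────────────
  a b c d e f g h


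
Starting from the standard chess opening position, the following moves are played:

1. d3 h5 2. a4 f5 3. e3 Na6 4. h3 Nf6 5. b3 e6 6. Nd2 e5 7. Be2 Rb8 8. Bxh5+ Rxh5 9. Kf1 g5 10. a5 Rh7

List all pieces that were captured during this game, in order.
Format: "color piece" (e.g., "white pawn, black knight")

Tracking captures:
  Bxh5+: captured black pawn
  Rxh5: captured white bishop

black pawn, white bishop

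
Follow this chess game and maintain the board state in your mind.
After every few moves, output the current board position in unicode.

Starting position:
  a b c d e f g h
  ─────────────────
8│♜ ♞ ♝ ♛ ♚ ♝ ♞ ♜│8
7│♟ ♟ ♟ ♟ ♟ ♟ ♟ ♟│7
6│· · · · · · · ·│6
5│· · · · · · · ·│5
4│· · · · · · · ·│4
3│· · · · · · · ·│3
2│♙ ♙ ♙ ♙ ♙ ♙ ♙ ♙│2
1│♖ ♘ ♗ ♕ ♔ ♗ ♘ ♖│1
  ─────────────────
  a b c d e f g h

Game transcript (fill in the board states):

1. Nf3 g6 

  a b c d e f g h
  ─────────────────
8│♜ ♞ ♝ ♛ ♚ ♝ ♞ ♜│8
7│♟ ♟ ♟ ♟ ♟ ♟ · ♟│7
6│· · · · · · ♟ ·│6
5│· · · · · · · ·│5
4│· · · · · · · ·│4
3│· · · · · ♘ · ·│3
2│♙ ♙ ♙ ♙ ♙ ♙ ♙ ♙│2
1│♖ ♘ ♗ ♕ ♔ ♗ · ♖│1
  ─────────────────
  a b c d e f g h

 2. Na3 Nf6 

  a b c d e f g h
  ─────────────────
8│♜ ♞ ♝ ♛ ♚ ♝ · ♜│8
7│♟ ♟ ♟ ♟ ♟ ♟ · ♟│7
6│· · · · · ♞ ♟ ·│6
5│· · · · · · · ·│5
4│· · · · · · · ·│4
3│♘ · · · · ♘ · ·│3
2│♙ ♙ ♙ ♙ ♙ ♙ ♙ ♙│2
1│♖ · ♗ ♕ ♔ ♗ · ♖│1
  ─────────────────
  a b c d e f g h

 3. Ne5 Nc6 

  a b c d e f g h
  ─────────────────
8│♜ · ♝ ♛ ♚ ♝ · ♜│8
7│♟ ♟ ♟ ♟ ♟ ♟ · ♟│7
6│· · ♞ · · ♞ ♟ ·│6
5│· · · · ♘ · · ·│5
4│· · · · · · · ·│4
3│♘ · · · · · · ·│3
2│♙ ♙ ♙ ♙ ♙ ♙ ♙ ♙│2
1│♖ · ♗ ♕ ♔ ♗ · ♖│1
  ─────────────────
  a b c d e f g h

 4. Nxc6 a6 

  a b c d e f g h
  ─────────────────
8│♜ · ♝ ♛ ♚ ♝ · ♜│8
7│· ♟ ♟ ♟ ♟ ♟ · ♟│7
6│♟ · ♘ · · ♞ ♟ ·│6
5│· · · · · · · ·│5
4│· · · · · · · ·│4
3│♘ · · · · · · ·│3
2│♙ ♙ ♙ ♙ ♙ ♙ ♙ ♙│2
1│♖ · ♗ ♕ ♔ ♗ · ♖│1
  ─────────────────
  a b c d e f g h

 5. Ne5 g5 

  a b c d e f g h
  ─────────────────
8│♜ · ♝ ♛ ♚ ♝ · ♜│8
7│· ♟ ♟ ♟ ♟ ♟ · ♟│7
6│♟ · · · · ♞ · ·│6
5│· · · · ♘ · ♟ ·│5
4│· · · · · · · ·│4
3│♘ · · · · · · ·│3
2│♙ ♙ ♙ ♙ ♙ ♙ ♙ ♙│2
1│♖ · ♗ ♕ ♔ ♗ · ♖│1
  ─────────────────
  a b c d e f g h



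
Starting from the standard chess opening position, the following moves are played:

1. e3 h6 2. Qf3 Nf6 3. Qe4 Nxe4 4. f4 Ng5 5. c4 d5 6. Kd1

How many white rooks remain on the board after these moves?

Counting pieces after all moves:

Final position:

  a b c d e f g h
  ─────────────────
8│♜ ♞ ♝ ♛ ♚ ♝ · ♜│8
7│♟ ♟ ♟ · ♟ ♟ ♟ ·│7
6│· · · · · · · ♟│6
5│· · · ♟ · · ♞ ·│5
4│· · ♙ · · ♙ · ·│4
3│· · · · ♙ · · ·│3
2│♙ ♙ · ♙ · · ♙ ♙│2
1│♖ ♘ ♗ ♔ · ♗ ♘ ♖│1
  ─────────────────
  a b c d e f g h


2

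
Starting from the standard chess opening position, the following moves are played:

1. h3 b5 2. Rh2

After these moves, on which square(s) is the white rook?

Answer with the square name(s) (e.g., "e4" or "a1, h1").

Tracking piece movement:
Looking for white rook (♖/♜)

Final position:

  a b c d e f g h
  ─────────────────
8│♜ ♞ ♝ ♛ ♚ ♝ ♞ ♜│8
7│♟ · ♟ ♟ ♟ ♟ ♟ ♟│7
6│· · · · · · · ·│6
5│· ♟ · · · · · ·│5
4│· · · · · · · ·│4
3│· · · · · · · ♙│3
2│♙ ♙ ♙ ♙ ♙ ♙ ♙ ♖│2
1│♖ ♘ ♗ ♕ ♔ ♗ ♘ ·│1
  ─────────────────
  a b c d e f g h


a1, h2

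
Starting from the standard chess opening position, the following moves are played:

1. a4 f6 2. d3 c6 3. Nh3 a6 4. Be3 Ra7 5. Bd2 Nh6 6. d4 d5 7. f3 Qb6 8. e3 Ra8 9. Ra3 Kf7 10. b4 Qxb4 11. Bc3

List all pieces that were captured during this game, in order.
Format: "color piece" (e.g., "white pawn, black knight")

Tracking captures:
  Qxb4: captured white pawn

white pawn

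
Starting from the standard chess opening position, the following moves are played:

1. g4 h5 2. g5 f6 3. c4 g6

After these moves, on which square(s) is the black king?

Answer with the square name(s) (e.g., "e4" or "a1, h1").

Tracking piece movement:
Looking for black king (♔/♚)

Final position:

  a b c d e f g h
  ─────────────────
8│♜ ♞ ♝ ♛ ♚ ♝ ♞ ♜│8
7│♟ ♟ ♟ ♟ ♟ · · ·│7
6│· · · · · ♟ ♟ ·│6
5│· · · · · · ♙ ♟│5
4│· · ♙ · · · · ·│4
3│· · · · · · · ·│3
2│♙ ♙ · ♙ ♙ ♙ · ♙│2
1│♖ ♘ ♗ ♕ ♔ ♗ ♘ ♖│1
  ─────────────────
  a b c d e f g h


e8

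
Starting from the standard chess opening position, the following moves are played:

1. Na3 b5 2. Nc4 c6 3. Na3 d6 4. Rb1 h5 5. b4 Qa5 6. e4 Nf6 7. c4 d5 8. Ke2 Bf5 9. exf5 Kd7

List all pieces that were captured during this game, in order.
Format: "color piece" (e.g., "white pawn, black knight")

Tracking captures:
  exf5: captured black bishop

black bishop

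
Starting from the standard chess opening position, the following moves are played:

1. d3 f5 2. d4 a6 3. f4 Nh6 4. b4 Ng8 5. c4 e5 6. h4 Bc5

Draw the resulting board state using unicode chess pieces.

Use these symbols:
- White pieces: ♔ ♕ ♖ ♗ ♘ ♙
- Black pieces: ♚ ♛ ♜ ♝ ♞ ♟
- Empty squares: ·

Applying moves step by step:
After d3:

♜ ♞ ♝ ♛ ♚ ♝ ♞ ♜
♟ ♟ ♟ ♟ ♟ ♟ ♟ ♟
· · · · · · · ·
· · · · · · · ·
· · · · · · · ·
· · · ♙ · · · ·
♙ ♙ ♙ · ♙ ♙ ♙ ♙
♖ ♘ ♗ ♕ ♔ ♗ ♘ ♖


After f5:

♜ ♞ ♝ ♛ ♚ ♝ ♞ ♜
♟ ♟ ♟ ♟ ♟ · ♟ ♟
· · · · · · · ·
· · · · · ♟ · ·
· · · · · · · ·
· · · ♙ · · · ·
♙ ♙ ♙ · ♙ ♙ ♙ ♙
♖ ♘ ♗ ♕ ♔ ♗ ♘ ♖


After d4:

♜ ♞ ♝ ♛ ♚ ♝ ♞ ♜
♟ ♟ ♟ ♟ ♟ · ♟ ♟
· · · · · · · ·
· · · · · ♟ · ·
· · · ♙ · · · ·
· · · · · · · ·
♙ ♙ ♙ · ♙ ♙ ♙ ♙
♖ ♘ ♗ ♕ ♔ ♗ ♘ ♖


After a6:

♜ ♞ ♝ ♛ ♚ ♝ ♞ ♜
· ♟ ♟ ♟ ♟ · ♟ ♟
♟ · · · · · · ·
· · · · · ♟ · ·
· · · ♙ · · · ·
· · · · · · · ·
♙ ♙ ♙ · ♙ ♙ ♙ ♙
♖ ♘ ♗ ♕ ♔ ♗ ♘ ♖


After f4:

♜ ♞ ♝ ♛ ♚ ♝ ♞ ♜
· ♟ ♟ ♟ ♟ · ♟ ♟
♟ · · · · · · ·
· · · · · ♟ · ·
· · · ♙ · ♙ · ·
· · · · · · · ·
♙ ♙ ♙ · ♙ · ♙ ♙
♖ ♘ ♗ ♕ ♔ ♗ ♘ ♖


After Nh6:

♜ ♞ ♝ ♛ ♚ ♝ · ♜
· ♟ ♟ ♟ ♟ · ♟ ♟
♟ · · · · · · ♞
· · · · · ♟ · ·
· · · ♙ · ♙ · ·
· · · · · · · ·
♙ ♙ ♙ · ♙ · ♙ ♙
♖ ♘ ♗ ♕ ♔ ♗ ♘ ♖


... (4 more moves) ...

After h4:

♜ ♞ ♝ ♛ ♚ ♝ ♞ ♜
· ♟ ♟ ♟ · · ♟ ♟
♟ · · · · · · ·
· · · · ♟ ♟ · ·
· ♙ ♙ ♙ · ♙ · ♙
· · · · · · · ·
♙ · · · ♙ · ♙ ·
♖ ♘ ♗ ♕ ♔ ♗ ♘ ♖


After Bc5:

♜ ♞ ♝ ♛ ♚ · ♞ ♜
· ♟ ♟ ♟ · · ♟ ♟
♟ · · · · · · ·
· · ♝ · ♟ ♟ · ·
· ♙ ♙ ♙ · ♙ · ♙
· · · · · · · ·
♙ · · · ♙ · ♙ ·
♖ ♘ ♗ ♕ ♔ ♗ ♘ ♖



  a b c d e f g h
  ─────────────────
8│♜ ♞ ♝ ♛ ♚ · ♞ ♜│8
7│· ♟ ♟ ♟ · · ♟ ♟│7
6│♟ · · · · · · ·│6
5│· · ♝ · ♟ ♟ · ·│5
4│· ♙ ♙ ♙ · ♙ · ♙│4
3│· · · · · · · ·│3
2│♙ · · · ♙ · ♙ ·│2
1│♖ ♘ ♗ ♕ ♔ ♗ ♘ ♖│1
  ─────────────────
  a b c d e f g h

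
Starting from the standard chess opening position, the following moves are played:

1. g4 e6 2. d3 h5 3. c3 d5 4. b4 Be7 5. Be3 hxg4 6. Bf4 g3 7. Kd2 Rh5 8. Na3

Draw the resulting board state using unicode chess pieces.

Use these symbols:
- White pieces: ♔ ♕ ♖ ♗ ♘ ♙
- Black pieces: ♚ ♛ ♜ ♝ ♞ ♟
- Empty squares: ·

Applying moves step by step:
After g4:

♜ ♞ ♝ ♛ ♚ ♝ ♞ ♜
♟ ♟ ♟ ♟ ♟ ♟ ♟ ♟
· · · · · · · ·
· · · · · · · ·
· · · · · · ♙ ·
· · · · · · · ·
♙ ♙ ♙ ♙ ♙ ♙ · ♙
♖ ♘ ♗ ♕ ♔ ♗ ♘ ♖


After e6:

♜ ♞ ♝ ♛ ♚ ♝ ♞ ♜
♟ ♟ ♟ ♟ · ♟ ♟ ♟
· · · · ♟ · · ·
· · · · · · · ·
· · · · · · ♙ ·
· · · · · · · ·
♙ ♙ ♙ ♙ ♙ ♙ · ♙
♖ ♘ ♗ ♕ ♔ ♗ ♘ ♖


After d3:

♜ ♞ ♝ ♛ ♚ ♝ ♞ ♜
♟ ♟ ♟ ♟ · ♟ ♟ ♟
· · · · ♟ · · ·
· · · · · · · ·
· · · · · · ♙ ·
· · · ♙ · · · ·
♙ ♙ ♙ · ♙ ♙ · ♙
♖ ♘ ♗ ♕ ♔ ♗ ♘ ♖


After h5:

♜ ♞ ♝ ♛ ♚ ♝ ♞ ♜
♟ ♟ ♟ ♟ · ♟ ♟ ·
· · · · ♟ · · ·
· · · · · · · ♟
· · · · · · ♙ ·
· · · ♙ · · · ·
♙ ♙ ♙ · ♙ ♙ · ♙
♖ ♘ ♗ ♕ ♔ ♗ ♘ ♖


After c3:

♜ ♞ ♝ ♛ ♚ ♝ ♞ ♜
♟ ♟ ♟ ♟ · ♟ ♟ ·
· · · · ♟ · · ·
· · · · · · · ♟
· · · · · · ♙ ·
· · ♙ ♙ · · · ·
♙ ♙ · · ♙ ♙ · ♙
♖ ♘ ♗ ♕ ♔ ♗ ♘ ♖


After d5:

♜ ♞ ♝ ♛ ♚ ♝ ♞ ♜
♟ ♟ ♟ · · ♟ ♟ ·
· · · · ♟ · · ·
· · · ♟ · · · ♟
· · · · · · ♙ ·
· · ♙ ♙ · · · ·
♙ ♙ · · ♙ ♙ · ♙
♖ ♘ ♗ ♕ ♔ ♗ ♘ ♖


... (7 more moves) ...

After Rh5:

♜ ♞ ♝ ♛ ♚ · ♞ ·
♟ ♟ ♟ · ♝ ♟ ♟ ·
· · · · ♟ · · ·
· · · ♟ · · · ♜
· ♙ · · · ♗ · ·
· · ♙ ♙ · · ♟ ·
♙ · · ♔ ♙ ♙ · ♙
♖ ♘ · ♕ · ♗ ♘ ♖


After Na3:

♜ ♞ ♝ ♛ ♚ · ♞ ·
♟ ♟ ♟ · ♝ ♟ ♟ ·
· · · · ♟ · · ·
· · · ♟ · · · ♜
· ♙ · · · ♗ · ·
♘ · ♙ ♙ · · ♟ ·
♙ · · ♔ ♙ ♙ · ♙
♖ · · ♕ · ♗ ♘ ♖



  a b c d e f g h
  ─────────────────
8│♜ ♞ ♝ ♛ ♚ · ♞ ·│8
7│♟ ♟ ♟ · ♝ ♟ ♟ ·│7
6│· · · · ♟ · · ·│6
5│· · · ♟ · · · ♜│5
4│· ♙ · · · ♗ · ·│4
3│♘ · ♙ ♙ · · ♟ ·│3
2│♙ · · ♔ ♙ ♙ · ♙│2
1│♖ · · ♕ · ♗ ♘ ♖│1
  ─────────────────
  a b c d e f g h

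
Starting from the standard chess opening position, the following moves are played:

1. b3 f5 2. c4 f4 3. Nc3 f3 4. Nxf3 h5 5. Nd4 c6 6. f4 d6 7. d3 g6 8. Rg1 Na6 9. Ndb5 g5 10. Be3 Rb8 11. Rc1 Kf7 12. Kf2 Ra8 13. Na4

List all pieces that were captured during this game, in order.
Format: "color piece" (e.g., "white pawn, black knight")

Tracking captures:
  Nxf3: captured black pawn

black pawn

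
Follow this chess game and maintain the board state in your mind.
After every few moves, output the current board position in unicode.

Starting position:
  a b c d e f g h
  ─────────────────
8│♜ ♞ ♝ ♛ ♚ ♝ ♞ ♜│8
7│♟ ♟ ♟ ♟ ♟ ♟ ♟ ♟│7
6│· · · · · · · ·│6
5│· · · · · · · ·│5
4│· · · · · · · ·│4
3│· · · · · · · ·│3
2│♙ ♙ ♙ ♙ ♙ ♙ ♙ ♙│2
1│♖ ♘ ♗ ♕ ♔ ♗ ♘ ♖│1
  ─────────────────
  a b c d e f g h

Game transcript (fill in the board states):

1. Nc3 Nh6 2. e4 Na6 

  a b c d e f g h
  ─────────────────
8│♜ · ♝ ♛ ♚ ♝ · ♜│8
7│♟ ♟ ♟ ♟ ♟ ♟ ♟ ♟│7
6│♞ · · · · · · ♞│6
5│· · · · · · · ·│5
4│· · · · ♙ · · ·│4
3│· · ♘ · · · · ·│3
2│♙ ♙ ♙ ♙ · ♙ ♙ ♙│2
1│♖ · ♗ ♕ ♔ ♗ ♘ ♖│1
  ─────────────────
  a b c d e f g h

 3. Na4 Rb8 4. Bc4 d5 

  a b c d e f g h
  ─────────────────
8│· ♜ ♝ ♛ ♚ ♝ · ♜│8
7│♟ ♟ ♟ · ♟ ♟ ♟ ♟│7
6│♞ · · · · · · ♞│6
5│· · · ♟ · · · ·│5
4│♘ · ♗ · ♙ · · ·│4
3│· · · · · · · ·│3
2│♙ ♙ ♙ ♙ · ♙ ♙ ♙│2
1│♖ · ♗ ♕ ♔ · ♘ ♖│1
  ─────────────────
  a b c d e f g h

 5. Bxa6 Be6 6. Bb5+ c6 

  a b c d e f g h
  ─────────────────
8│· ♜ · ♛ ♚ ♝ · ♜│8
7│♟ ♟ · · ♟ ♟ ♟ ♟│7
6│· · ♟ · ♝ · · ♞│6
5│· ♗ · ♟ · · · ·│5
4│♘ · · · ♙ · · ·│4
3│· · · · · · · ·│3
2│♙ ♙ ♙ ♙ · ♙ ♙ ♙│2
1│♖ · ♗ ♕ ♔ · ♘ ♖│1
  ─────────────────
  a b c d e f g h

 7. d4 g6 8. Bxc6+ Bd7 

  a b c d e f g h
  ─────────────────
8│· ♜ · ♛ ♚ ♝ · ♜│8
7│♟ ♟ · ♝ ♟ ♟ · ♟│7
6│· · ♗ · · · ♟ ♞│6
5│· · · ♟ · · · ·│5
4│♘ · · ♙ ♙ · · ·│4
3│· · · · · · · ·│3
2│♙ ♙ ♙ · · ♙ ♙ ♙│2
1│♖ · ♗ ♕ ♔ · ♘ ♖│1
  ─────────────────
  a b c d e f g h

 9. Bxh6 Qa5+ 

  a b c d e f g h
  ─────────────────
8│· ♜ · · ♚ ♝ · ♜│8
7│♟ ♟ · ♝ ♟ ♟ · ♟│7
6│· · ♗ · · · ♟ ♗│6
5│♛ · · ♟ · · · ·│5
4│♘ · · ♙ ♙ · · ·│4
3│· · · · · · · ·│3
2│♙ ♙ ♙ · · ♙ ♙ ♙│2
1│♖ · · ♕ ♔ · ♘ ♖│1
  ─────────────────
  a b c d e f g h


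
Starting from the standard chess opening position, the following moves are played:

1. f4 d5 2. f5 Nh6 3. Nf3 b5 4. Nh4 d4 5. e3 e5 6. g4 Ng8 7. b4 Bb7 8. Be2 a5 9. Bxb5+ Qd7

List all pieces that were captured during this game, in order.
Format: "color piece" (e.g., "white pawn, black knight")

Tracking captures:
  Bxb5+: captured black pawn

black pawn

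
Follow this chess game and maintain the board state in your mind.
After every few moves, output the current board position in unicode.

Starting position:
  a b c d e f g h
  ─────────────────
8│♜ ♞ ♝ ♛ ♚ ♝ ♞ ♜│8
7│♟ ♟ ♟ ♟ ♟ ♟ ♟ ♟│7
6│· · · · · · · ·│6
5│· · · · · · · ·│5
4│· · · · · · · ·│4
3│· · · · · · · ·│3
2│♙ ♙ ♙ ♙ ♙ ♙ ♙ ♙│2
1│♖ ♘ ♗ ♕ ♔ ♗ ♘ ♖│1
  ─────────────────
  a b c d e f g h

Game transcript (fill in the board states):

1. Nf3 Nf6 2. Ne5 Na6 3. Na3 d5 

  a b c d e f g h
  ─────────────────
8│♜ · ♝ ♛ ♚ ♝ · ♜│8
7│♟ ♟ ♟ · ♟ ♟ ♟ ♟│7
6│♞ · · · · ♞ · ·│6
5│· · · ♟ ♘ · · ·│5
4│· · · · · · · ·│4
3│♘ · · · · · · ·│3
2│♙ ♙ ♙ ♙ ♙ ♙ ♙ ♙│2
1│♖ · ♗ ♕ ♔ ♗ · ♖│1
  ─────────────────
  a b c d e f g h

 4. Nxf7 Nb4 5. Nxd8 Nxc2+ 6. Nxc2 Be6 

  a b c d e f g h
  ─────────────────
8│♜ · · ♘ ♚ ♝ · ♜│8
7│♟ ♟ ♟ · ♟ · ♟ ♟│7
6│· · · · ♝ ♞ · ·│6
5│· · · ♟ · · · ·│5
4│· · · · · · · ·│4
3│· · · · · · · ·│3
2│♙ ♙ ♘ ♙ ♙ ♙ ♙ ♙│2
1│♖ · ♗ ♕ ♔ ♗ · ♖│1
  ─────────────────
  a b c d e f g h

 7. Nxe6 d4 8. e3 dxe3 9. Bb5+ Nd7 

  a b c d e f g h
  ─────────────────
8│♜ · · · ♚ ♝ · ♜│8
7│♟ ♟ ♟ ♞ ♟ · ♟ ♟│7
6│· · · · ♘ · · ·│6
5│· ♗ · · · · · ·│5
4│· · · · · · · ·│4
3│· · · · ♟ · · ·│3
2│♙ ♙ ♘ ♙ · ♙ ♙ ♙│2
1│♖ · ♗ ♕ ♔ · · ♖│1
  ─────────────────
  a b c d e f g h

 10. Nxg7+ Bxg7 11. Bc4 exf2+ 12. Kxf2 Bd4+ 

  a b c d e f g h
  ─────────────────
8│♜ · · · ♚ · · ♜│8
7│♟ ♟ ♟ ♞ ♟ · · ♟│7
6│· · · · · · · ·│6
5│· · · · · · · ·│5
4│· · ♗ ♝ · · · ·│4
3│· · · · · · · ·│3
2│♙ ♙ ♘ ♙ · ♔ ♙ ♙│2
1│♖ · ♗ ♕ · · · ♖│1
  ─────────────────
  a b c d e f g h

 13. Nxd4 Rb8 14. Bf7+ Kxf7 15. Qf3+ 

  a b c d e f g h
  ─────────────────
8│· ♜ · · · · · ♜│8
7│♟ ♟ ♟ ♞ ♟ ♚ · ♟│7
6│· · · · · · · ·│6
5│· · · · · · · ·│5
4│· · · ♘ · · · ·│4
3│· · · · · ♕ · ·│3
2│♙ ♙ · ♙ · ♔ ♙ ♙│2
1│♖ · ♗ · · · · ♖│1
  ─────────────────
  a b c d e f g h
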